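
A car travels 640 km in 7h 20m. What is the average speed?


87.3 km/h

Distance: 640 km
Time: 7h 20m = 440 min = 440/60 = 22/3 hours
Speed = 640 ÷ (22/3) = 640 × 3 / 22 = 1920/22 ≈ 87.3 km/h


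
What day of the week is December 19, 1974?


Zeller's congruence:
q=19, m=12, k=74, j=19
h = (19 + ⌊13×13/5⌋ + 74 + ⌊74/4⌋ + ⌊19/4⌋ - 2×19) mod 7
= (19 + 33 + 74 + 18 + 4 - 38) mod 7
= 110 mod 7 = 5
h=5 → Thursday

Thursday


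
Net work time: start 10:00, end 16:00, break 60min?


5h 0m (300 minutes)

Total time = (16×60+0) - (10×60+0)
= 960 - 600 = 360 min
Minus break: 360 - 60 = 300 min
= 5h 0m


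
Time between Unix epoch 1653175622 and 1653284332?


Difference = 1653284332 - 1653175622 = 108710 seconds
In hours: 108710 / 3600 ≈ 30.2
In days: 108710 / 86400 ≈ 1.26

108710 seconds (30.2 hours / 1.26 days)


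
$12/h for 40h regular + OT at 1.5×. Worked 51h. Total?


Regular: 40h × $12 = $480.00
Overtime: 51 - 40 = 11h
OT pay: 11h × $12 × 1.5 = $198.00
Total = $480.00 + $198.00 = $678.00

$678.00


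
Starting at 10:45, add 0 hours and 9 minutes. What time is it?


10:54

Start: 645 minutes from midnight
Add: 9 minutes
Total: 654 minutes
Hours: 654 ÷ 60 = 10 remainder 54


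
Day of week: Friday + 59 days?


Monday

Start: Friday (index 4)
(4 + 59) mod 7
= 63 mod 7
= 0
Index 0 → Monday


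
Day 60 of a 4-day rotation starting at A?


Shifts: A, B, C, D
Start: A (index 0)
Day 60: (0 + 60 - 1) mod 4
= 59 mod 4
= 3
Index 3 → shift D

Shift D


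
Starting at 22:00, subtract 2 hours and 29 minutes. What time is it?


19:31

Start: 1320 minutes from midnight
Subtract: 149 minutes
Remaining: 1320 - 149 = 1171
Hours: 19, Minutes: 31


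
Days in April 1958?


30 days

Month: April (month 4)
April has 30 days


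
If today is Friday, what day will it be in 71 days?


Saturday

Start: Friday (index 4)
(4 + 71) mod 7
= 75 mod 7
= 5
Index 5 → Saturday


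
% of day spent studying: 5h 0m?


Time: 300 minutes
Day: 1440 minutes
Percentage = (300/1440) × 100 ≈ 20.8%

20.8%


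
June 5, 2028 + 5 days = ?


Start: June 5, 2028
Add 5 days
June 5 + 5 = June 10, 2028

June 10, 2028


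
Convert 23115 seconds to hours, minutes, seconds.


6h 25m 15s

Hours: 23115 ÷ 3600 = 6 remainder 1515
Minutes: 1515 ÷ 60 = 25 remainder 15
Seconds: 15


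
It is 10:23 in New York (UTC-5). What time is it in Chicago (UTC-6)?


09:23

Time difference = UTC-6 - UTC-5 = -1 hours
New hour = (10 -1) mod 24
= 9 mod 24 = 9
Minutes unchanged → 09:23


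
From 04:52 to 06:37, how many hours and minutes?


1h 45m

End time in minutes: 6×60 + 37 = 397
Start time in minutes: 4×60 + 52 = 292
Difference = 397 - 292 = 105 minutes
= 1 hours 45 minutes


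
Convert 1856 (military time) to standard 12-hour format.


6:56 PM

Hour: 18
18 - 12 = 6 → PM


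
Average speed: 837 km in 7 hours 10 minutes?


Distance: 837 km
Time: 7h 10m = 430 min = 430/60 = 43/6 hours
Speed = 837 ÷ (43/6) = 837 × 6 / 43 = 5022/43 ≈ 116.8 km/h

116.8 km/h


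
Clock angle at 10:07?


98.5°

Hour hand = 10×30 + 7×0.5 = 303.5°
Minute hand = 7×6 = 42°
Difference = |303.5 - 42| = 261.5°
Since > 180°: 360 - 261.5 = 98.5°


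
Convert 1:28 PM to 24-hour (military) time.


Input: 1:28 PM
PM: 1 + 12 = 13

13:28


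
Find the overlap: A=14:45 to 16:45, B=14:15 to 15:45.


60 minutes

Meeting A: 885-1005 (in minutes from midnight)
Meeting B: 855-945
Overlap start = max(885, 855) = 885
Overlap end = min(1005, 945) = 945
Overlap = max(0, 945 - 885) = 60 min


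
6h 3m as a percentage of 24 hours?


0.2521 (25.21%)

Total minutes: 6×60 + 3 = 363
Day = 24×60 = 1440 minutes
Fraction = 363/1440 ≈ 0.2521
As a percentage: 363/1440 × 100 ≈ 25.21%


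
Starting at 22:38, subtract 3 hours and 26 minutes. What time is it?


Start: 1358 minutes from midnight
Subtract: 206 minutes
Remaining: 1358 - 206 = 1152
Hours: 19, Minutes: 12

19:12


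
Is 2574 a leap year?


No

Rules: divisible by 4 AND (not by 100 OR by 400)
2574 ÷ 4 = 643 remainder 2 → not divisible by 4
Not divisible by 4 → not a leap year


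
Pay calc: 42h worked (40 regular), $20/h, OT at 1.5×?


$860.00

Regular: 40h × $20 = $800.00
Overtime: 42 - 40 = 2h
OT pay: 2h × $20 × 1.5 = $60.00
Total = $800.00 + $60.00 = $860.00


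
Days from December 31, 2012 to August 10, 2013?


222 days

From December 31, 2012 to August 10, 2013
Rest of December 2012: 31 - 31 = 0
Full months: January 31, February 2013 28, March 31, April 30, May 31, June 30, July 31
Days into August 2013: 10
Total = 0 + 31 + 28 + 31 + 30 + 31 + 30 + 31 + 10 = 222 days


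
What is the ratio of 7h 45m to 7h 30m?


31:30 (1.03)

Duration 1: 465 minutes
Duration 2: 450 minutes
Ratio = 465:450
GCD = 15
Simplified = 31:30
As a decimal: 31/30 ≈ 1.03


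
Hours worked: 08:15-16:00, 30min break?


Total time = (16×60+0) - (8×60+15)
= 960 - 495 = 465 min
Minus break: 465 - 30 = 435 min
= 7h 15m

7h 15m (435 minutes)


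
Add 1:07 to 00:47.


01:54

Start: 47 minutes from midnight
Add: 67 minutes
Total: 114 minutes
Hours: 114 ÷ 60 = 1 remainder 54


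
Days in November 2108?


30 days

Month: November (month 11)
November has 30 days


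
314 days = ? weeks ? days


44 weeks 6 days

Weeks: 314 ÷ 7 = 44 remainder 6


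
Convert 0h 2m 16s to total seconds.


Hours: 0 × 3600 = 0
Minutes: 2 × 60 = 120
Seconds: 16
Total = 0 + 120 + 16 = 136

136 seconds


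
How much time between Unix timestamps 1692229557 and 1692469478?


Difference = 1692469478 - 1692229557 = 239921 seconds
In hours: 239921 / 3600 ≈ 66.6
In days: 239921 / 86400 ≈ 2.78

239921 seconds (66.6 hours / 2.78 days)


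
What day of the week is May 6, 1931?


Zeller's congruence:
q=6, m=5, k=31, j=19
h = (6 + ⌊13×6/5⌋ + 31 + ⌊31/4⌋ + ⌊19/4⌋ - 2×19) mod 7
= (6 + 15 + 31 + 7 + 4 - 38) mod 7
= 25 mod 7 = 4
h=4 → Wednesday

Wednesday


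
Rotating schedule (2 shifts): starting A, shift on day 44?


Shifts: A, B
Start: A (index 0)
Day 44: (0 + 44 - 1) mod 2
= 43 mod 2
= 1
Index 1 → shift B

Shift B


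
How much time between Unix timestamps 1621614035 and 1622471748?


857713 seconds (238.3 hours / 9.93 days)

Difference = 1622471748 - 1621614035 = 857713 seconds
In hours: 857713 / 3600 ≈ 238.3
In days: 857713 / 86400 ≈ 9.93


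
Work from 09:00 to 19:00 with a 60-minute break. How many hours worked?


9h 0m (540 minutes)

Total time = (19×60+0) - (9×60+0)
= 1140 - 540 = 600 min
Minus break: 600 - 60 = 540 min
= 9h 0m


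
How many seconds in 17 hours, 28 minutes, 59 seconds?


62939 seconds

Hours: 17 × 3600 = 61200
Minutes: 28 × 60 = 1680
Seconds: 59
Total = 61200 + 1680 + 59 = 62939


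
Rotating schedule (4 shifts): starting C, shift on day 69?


Shift C

Shifts: A, B, C, D
Start: C (index 2)
Day 69: (2 + 69 - 1) mod 4
= 70 mod 4
= 2
Index 2 → shift C


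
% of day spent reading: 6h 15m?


26.0%

Time: 375 minutes
Day: 1440 minutes
Percentage = (375/1440) × 100 ≈ 26.0%


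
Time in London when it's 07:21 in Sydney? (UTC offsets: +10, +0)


21:21 (previous day)

Time difference = UTC+0 - UTC+10 = -10 hours
New hour = (7 -10) mod 24
= -3 mod 24 = 21
Minutes unchanged → 21:21; -3 < 0 → previous day


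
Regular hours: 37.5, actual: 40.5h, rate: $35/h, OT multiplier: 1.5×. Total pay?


$1470.00

Regular: 37.5h × $35 = $1312.50
Overtime: 40.5 - 37.5 = 3.0h
OT pay: 3.0h × $35 × 1.5 = $157.50
Total = $1312.50 + $157.50 = $1470.00


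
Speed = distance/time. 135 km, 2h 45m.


Distance: 135 km
Time: 2h 45m = 165 min = 165/60 = 11/4 hours
Speed = 135 ÷ (11/4) = 135 × 4 / 11 = 540/11 ≈ 49.1 km/h

49.1 km/h


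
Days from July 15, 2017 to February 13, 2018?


213 days

From July 15, 2017 to February 13, 2018
Rest of July 2017: 31 - 15 = 16
Full months: August 31, September 30, October 31, November 30, December 31, January 31
Days into February 2018: 13
Total = 16 + 31 + 30 + 31 + 30 + 31 + 31 + 13 = 213 days


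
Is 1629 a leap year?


Rules: divisible by 4 AND (not by 100 OR by 400)
1629 ÷ 4 = 407 remainder 1 → not divisible by 4
Not divisible by 4 → not a leap year

No


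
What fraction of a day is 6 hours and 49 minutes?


Total minutes: 6×60 + 49 = 409
Day = 24×60 = 1440 minutes
Fraction = 409/1440 ≈ 0.2840
As a percentage: 409/1440 × 100 ≈ 28.40%

0.2840 (28.40%)


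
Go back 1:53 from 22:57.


Start: 1377 minutes from midnight
Subtract: 113 minutes
Remaining: 1377 - 113 = 1264
Hours: 21, Minutes: 4

21:04


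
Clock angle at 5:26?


7.0°

Hour hand = 5×30 + 26×0.5 = 163.0°
Minute hand = 26×6 = 156°
Difference = |163.0 - 156| = 7.0°


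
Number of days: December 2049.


31 days

Month: December (month 12)
December has 31 days


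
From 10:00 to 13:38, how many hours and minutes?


End time in minutes: 13×60 + 38 = 818
Start time in minutes: 10×60 + 0 = 600
Difference = 818 - 600 = 218 minutes
= 3 hours 38 minutes

3h 38m


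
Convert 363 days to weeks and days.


Weeks: 363 ÷ 7 = 51 remainder 6

51 weeks 6 days


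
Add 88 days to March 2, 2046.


Start: March 2, 2046
Add 88 days
March 2 → April 1: 31 - 2 + 1 = 30 days (88 - 30 = 58 left)
April 1 → May 1: 30 - 1 + 1 = 30 days (58 - 30 = 28 left)
May 1 + 28 = May 29, 2046

May 29, 2046


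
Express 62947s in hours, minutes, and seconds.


17h 29m 7s

Hours: 62947 ÷ 3600 = 17 remainder 1747
Minutes: 1747 ÷ 60 = 29 remainder 7
Seconds: 7


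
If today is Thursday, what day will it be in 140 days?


Thursday

Start: Thursday (index 3)
(3 + 140) mod 7
= 143 mod 7
= 3
Index 3 → Thursday


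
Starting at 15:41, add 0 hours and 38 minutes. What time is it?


16:19

Start: 941 minutes from midnight
Add: 38 minutes
Total: 979 minutes
Hours: 979 ÷ 60 = 16 remainder 19


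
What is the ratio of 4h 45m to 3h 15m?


19:13 (1.46)

Duration 1: 285 minutes
Duration 2: 195 minutes
Ratio = 285:195
GCD = 15
Simplified = 19:13
As a decimal: 19/13 ≈ 1.46


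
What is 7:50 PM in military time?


Input: 7:50 PM
PM: 7 + 12 = 19

19:50


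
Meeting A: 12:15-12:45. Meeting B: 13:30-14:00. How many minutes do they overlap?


0 minutes

Meeting A: 735-765 (in minutes from midnight)
Meeting B: 810-840
Overlap start = max(735, 810) = 810
Overlap end = min(765, 840) = 765
Overlap = max(0, 765 - 810) = 0 min


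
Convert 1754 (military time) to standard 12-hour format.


Hour: 17
17 - 12 = 5 → PM

5:54 PM


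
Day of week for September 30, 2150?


Wednesday

Zeller's congruence:
q=30, m=9, k=50, j=21
h = (30 + ⌊13×10/5⌋ + 50 + ⌊50/4⌋ + ⌊21/4⌋ - 2×21) mod 7
= (30 + 26 + 50 + 12 + 5 - 42) mod 7
= 81 mod 7 = 4
h=4 → Wednesday


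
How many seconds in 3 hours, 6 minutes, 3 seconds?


Hours: 3 × 3600 = 10800
Minutes: 6 × 60 = 360
Seconds: 3
Total = 10800 + 360 + 3 = 11163

11163 seconds


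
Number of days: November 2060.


30 days

Month: November (month 11)
November has 30 days


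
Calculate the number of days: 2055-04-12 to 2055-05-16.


From April 12, 2055 to May 16, 2055
Rest of April 2055: 30 - 12 = 18
Days into May 2055: 16
Total = 18 + 16 = 34 days

34 days


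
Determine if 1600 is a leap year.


Yes

Rules: divisible by 4 AND (not by 100 OR by 400)
1600 ÷ 4 = 400 exactly → divisible by 4
1600 ÷ 100 = 16 exactly → divisible by 100
1600 ÷ 400 = 4 exactly → divisible by 400
Divisible by 400 → leap year


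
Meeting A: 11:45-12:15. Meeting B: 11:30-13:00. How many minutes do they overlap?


Meeting A: 705-735 (in minutes from midnight)
Meeting B: 690-780
Overlap start = max(705, 690) = 705
Overlap end = min(735, 780) = 735
Overlap = max(0, 735 - 705) = 30 min

30 minutes


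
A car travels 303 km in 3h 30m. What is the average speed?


Distance: 303 km
Time: 3h 30m = 210 min = 210/60 = 7/2 hours
Speed = 303 ÷ (7/2) = 303 × 2 / 7 = 606/7 ≈ 86.6 km/h

86.6 km/h


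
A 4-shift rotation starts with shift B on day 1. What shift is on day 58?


Shift C

Shifts: A, B, C, D
Start: B (index 1)
Day 58: (1 + 58 - 1) mod 4
= 58 mod 4
= 2
Index 2 → shift C


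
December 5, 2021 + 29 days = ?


January 3, 2022

Start: December 5, 2021
Add 29 days
December 5 → January 1: 31 - 5 + 1 = 27 days (29 - 27 = 2 left)
January 1 + 2 = January 3, 2022


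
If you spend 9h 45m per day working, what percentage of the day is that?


40.6%

Time: 585 minutes
Day: 1440 minutes
Percentage = (585/1440) × 100 ≈ 40.6%


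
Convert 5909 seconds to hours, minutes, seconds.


1h 38m 29s

Hours: 5909 ÷ 3600 = 1 remainder 2309
Minutes: 2309 ÷ 60 = 38 remainder 29
Seconds: 29


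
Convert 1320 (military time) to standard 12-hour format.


1:20 PM

Hour: 13
13 - 12 = 1 → PM


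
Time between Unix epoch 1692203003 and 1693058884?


855881 seconds (237.7 hours / 9.91 days)

Difference = 1693058884 - 1692203003 = 855881 seconds
In hours: 855881 / 3600 ≈ 237.7
In days: 855881 / 86400 ≈ 9.91


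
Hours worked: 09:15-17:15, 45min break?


Total time = (17×60+15) - (9×60+15)
= 1035 - 555 = 480 min
Minus break: 480 - 45 = 435 min
= 7h 15m

7h 15m (435 minutes)


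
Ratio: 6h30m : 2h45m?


26:11 (2.36)

Duration 1: 390 minutes
Duration 2: 165 minutes
Ratio = 390:165
GCD = 15
Simplified = 26:11
As a decimal: 26/11 ≈ 2.36


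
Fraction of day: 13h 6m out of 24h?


0.5458 (54.58%)

Total minutes: 13×60 + 6 = 786
Day = 24×60 = 1440 minutes
Fraction = 786/1440 ≈ 0.5458
As a percentage: 786/1440 × 100 ≈ 54.58%


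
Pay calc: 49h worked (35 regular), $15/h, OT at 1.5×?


$840.00

Regular: 35h × $15 = $525.00
Overtime: 49 - 35 = 14h
OT pay: 14h × $15 × 1.5 = $315.00
Total = $525.00 + $315.00 = $840.00


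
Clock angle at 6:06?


Hour hand = 6×30 + 6×0.5 = 183.0°
Minute hand = 6×6 = 36°
Difference = |183.0 - 36| = 147.0°

147.0°


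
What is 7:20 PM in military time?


Input: 7:20 PM
PM: 7 + 12 = 19

19:20


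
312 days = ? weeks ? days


Weeks: 312 ÷ 7 = 44 remainder 4

44 weeks 4 days


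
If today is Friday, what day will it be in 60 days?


Start: Friday (index 4)
(4 + 60) mod 7
= 64 mod 7
= 1
Index 1 → Tuesday

Tuesday


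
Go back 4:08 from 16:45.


12:37

Start: 1005 minutes from midnight
Subtract: 248 minutes
Remaining: 1005 - 248 = 757
Hours: 12, Minutes: 37


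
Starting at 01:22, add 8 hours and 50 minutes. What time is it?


Start: 82 minutes from midnight
Add: 530 minutes
Total: 612 minutes
Hours: 612 ÷ 60 = 10 remainder 12

10:12


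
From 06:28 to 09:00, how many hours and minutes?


2h 32m

End time in minutes: 9×60 + 0 = 540
Start time in minutes: 6×60 + 28 = 388
Difference = 540 - 388 = 152 minutes
= 2 hours 32 minutes


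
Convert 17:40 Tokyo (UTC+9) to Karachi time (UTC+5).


Time difference = UTC+5 - UTC+9 = -4 hours
New hour = (17 -4) mod 24
= 13 mod 24 = 13
Minutes unchanged → 13:40

13:40


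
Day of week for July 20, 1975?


Zeller's congruence:
q=20, m=7, k=75, j=19
h = (20 + ⌊13×8/5⌋ + 75 + ⌊75/4⌋ + ⌊19/4⌋ - 2×19) mod 7
= (20 + 20 + 75 + 18 + 4 - 38) mod 7
= 99 mod 7 = 1
h=1 → Sunday

Sunday


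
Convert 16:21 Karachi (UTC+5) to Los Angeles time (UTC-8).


03:21

Time difference = UTC-8 - UTC+5 = -13 hours
New hour = (16 -13) mod 24
= 3 mod 24 = 3
Minutes unchanged → 03:21


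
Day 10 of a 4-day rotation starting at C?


Shifts: A, B, C, D
Start: C (index 2)
Day 10: (2 + 10 - 1) mod 4
= 11 mod 4
= 3
Index 3 → shift D

Shift D


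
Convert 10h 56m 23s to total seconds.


39383 seconds

Hours: 10 × 3600 = 36000
Minutes: 56 × 60 = 3360
Seconds: 23
Total = 36000 + 3360 + 23 = 39383


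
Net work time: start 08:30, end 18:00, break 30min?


Total time = (18×60+0) - (8×60+30)
= 1080 - 510 = 570 min
Minus break: 570 - 30 = 540 min
= 9h 0m

9h 0m (540 minutes)


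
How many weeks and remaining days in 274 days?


Weeks: 274 ÷ 7 = 39 remainder 1

39 weeks 1 days


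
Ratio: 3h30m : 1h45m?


2:1 (2.00)

Duration 1: 210 minutes
Duration 2: 105 minutes
Ratio = 210:105
GCD = 105
Simplified = 2:1
As a decimal: 2/1 = 2.00


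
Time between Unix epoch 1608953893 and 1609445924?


Difference = 1609445924 - 1608953893 = 492031 seconds
In hours: 492031 / 3600 ≈ 136.7
In days: 492031 / 86400 ≈ 5.69

492031 seconds (136.7 hours / 5.69 days)


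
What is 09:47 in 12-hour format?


9:47 AM

Hour: 9
9 < 12 → AM


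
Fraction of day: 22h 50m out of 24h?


0.9514 (95.14%)

Total minutes: 22×60 + 50 = 1370
Day = 24×60 = 1440 minutes
Fraction = 1370/1440 ≈ 0.9514
As a percentage: 1370/1440 × 100 ≈ 95.14%


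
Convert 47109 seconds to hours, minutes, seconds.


Hours: 47109 ÷ 3600 = 13 remainder 309
Minutes: 309 ÷ 60 = 5 remainder 9
Seconds: 9

13h 5m 9s


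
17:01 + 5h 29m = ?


Start: 1021 minutes from midnight
Add: 329 minutes
Total: 1350 minutes
Hours: 1350 ÷ 60 = 22 remainder 30

22:30


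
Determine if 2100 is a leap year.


No

Rules: divisible by 4 AND (not by 100 OR by 400)
2100 ÷ 4 = 525 exactly → divisible by 4
2100 ÷ 100 = 21 exactly → divisible by 100
2100 ÷ 400 = 5 remainder 100 → not divisible by 400
Divisible by 100 but not by 400 → not a leap year


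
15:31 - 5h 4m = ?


Start: 931 minutes from midnight
Subtract: 304 minutes
Remaining: 931 - 304 = 627
Hours: 10, Minutes: 27

10:27


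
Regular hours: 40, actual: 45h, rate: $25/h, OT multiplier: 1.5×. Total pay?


$1187.50

Regular: 40h × $25 = $1000.00
Overtime: 45 - 40 = 5h
OT pay: 5h × $25 × 1.5 = $187.50
Total = $1000.00 + $187.50 = $1187.50


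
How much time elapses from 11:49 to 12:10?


End time in minutes: 12×60 + 10 = 730
Start time in minutes: 11×60 + 49 = 709
Difference = 730 - 709 = 21 minutes
= 0 hours 21 minutes

0h 21m


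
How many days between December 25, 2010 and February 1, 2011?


From December 25, 2010 to February 1, 2011
Rest of December 2010: 31 - 25 = 6
Full months: January 31
Days into February 2011: 1
Total = 6 + 31 + 1 = 38 days

38 days


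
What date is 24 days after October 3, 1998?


Start: October 3, 1998
Add 24 days
October 3 + 24 = October 27, 1998

October 27, 1998


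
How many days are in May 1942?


Month: May (month 5)
May has 31 days

31 days


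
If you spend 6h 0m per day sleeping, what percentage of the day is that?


25.0%

Time: 360 minutes
Day: 1440 minutes
Percentage = (360/1440) × 100 = 25.0%


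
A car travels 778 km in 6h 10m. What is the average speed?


126.2 km/h

Distance: 778 km
Time: 6h 10m = 370 min = 370/60 = 37/6 hours
Speed = 778 ÷ (37/6) = 778 × 6 / 37 = 4668/37 ≈ 126.2 km/h


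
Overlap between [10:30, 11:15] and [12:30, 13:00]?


Meeting A: 630-675 (in minutes from midnight)
Meeting B: 750-780
Overlap start = max(630, 750) = 750
Overlap end = min(675, 780) = 675
Overlap = max(0, 675 - 750) = 0 min

0 minutes


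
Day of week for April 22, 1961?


Saturday

Zeller's congruence:
q=22, m=4, k=61, j=19
h = (22 + ⌊13×5/5⌋ + 61 + ⌊61/4⌋ + ⌊19/4⌋ - 2×19) mod 7
= (22 + 13 + 61 + 15 + 4 - 38) mod 7
= 77 mod 7 = 0
h=0 → Saturday


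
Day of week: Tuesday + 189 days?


Tuesday

Start: Tuesday (index 1)
(1 + 189) mod 7
= 190 mod 7
= 1
Index 1 → Tuesday


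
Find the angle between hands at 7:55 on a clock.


Hour hand = 7×30 + 55×0.5 = 237.5°
Minute hand = 55×6 = 330°
Difference = |237.5 - 330| = 92.5°

92.5°


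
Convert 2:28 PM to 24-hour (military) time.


Input: 2:28 PM
PM: 2 + 12 = 14

14:28


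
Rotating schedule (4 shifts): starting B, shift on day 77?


Shifts: A, B, C, D
Start: B (index 1)
Day 77: (1 + 77 - 1) mod 4
= 77 mod 4
= 1
Index 1 → shift B

Shift B


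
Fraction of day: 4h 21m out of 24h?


0.1813 (18.13%)

Total minutes: 4×60 + 21 = 261
Day = 24×60 = 1440 minutes
Fraction = 261/1440 ≈ 0.1813
As a percentage: 261/1440 × 100 ≈ 18.13%


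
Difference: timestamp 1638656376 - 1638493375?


163001 seconds (45.3 hours / 1.89 days)

Difference = 1638656376 - 1638493375 = 163001 seconds
In hours: 163001 / 3600 ≈ 45.3
In days: 163001 / 86400 ≈ 1.89


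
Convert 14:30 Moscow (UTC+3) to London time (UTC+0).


11:30

Time difference = UTC+0 - UTC+3 = -3 hours
New hour = (14 -3) mod 24
= 11 mod 24 = 11
Minutes unchanged → 11:30


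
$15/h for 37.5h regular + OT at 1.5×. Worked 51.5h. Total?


Regular: 37.5h × $15 = $562.50
Overtime: 51.5 - 37.5 = 14.0h
OT pay: 14.0h × $15 × 1.5 = $315.00
Total = $562.50 + $315.00 = $877.50

$877.50


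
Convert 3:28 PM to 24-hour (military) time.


15:28

Input: 3:28 PM
PM: 3 + 12 = 15


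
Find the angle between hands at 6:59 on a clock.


Hour hand = 6×30 + 59×0.5 = 209.5°
Minute hand = 59×6 = 354°
Difference = |209.5 - 354| = 144.5°

144.5°


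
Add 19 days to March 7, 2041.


Start: March 7, 2041
Add 19 days
March 7 + 19 = March 26, 2041

March 26, 2041


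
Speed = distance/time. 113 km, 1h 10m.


Distance: 113 km
Time: 1h 10m = 70 min = 70/60 = 7/6 hours
Speed = 113 ÷ (7/6) = 113 × 6 / 7 = 678/7 ≈ 96.9 km/h

96.9 km/h


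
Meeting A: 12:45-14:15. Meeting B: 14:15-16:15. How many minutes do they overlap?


Meeting A: 765-855 (in minutes from midnight)
Meeting B: 855-975
Overlap start = max(765, 855) = 855
Overlap end = min(855, 975) = 855
Overlap = max(0, 855 - 855) = 0 min

0 minutes


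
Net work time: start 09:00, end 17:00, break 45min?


Total time = (17×60+0) - (9×60+0)
= 1020 - 540 = 480 min
Minus break: 480 - 45 = 435 min
= 7h 15m

7h 15m (435 minutes)


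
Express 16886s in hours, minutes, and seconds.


4h 41m 26s

Hours: 16886 ÷ 3600 = 4 remainder 2486
Minutes: 2486 ÷ 60 = 41 remainder 26
Seconds: 26


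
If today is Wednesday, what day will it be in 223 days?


Tuesday

Start: Wednesday (index 2)
(2 + 223) mod 7
= 225 mod 7
= 1
Index 1 → Tuesday


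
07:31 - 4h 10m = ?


Start: 451 minutes from midnight
Subtract: 250 minutes
Remaining: 451 - 250 = 201
Hours: 3, Minutes: 21

03:21


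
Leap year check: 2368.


Yes

Rules: divisible by 4 AND (not by 100 OR by 400)
2368 ÷ 4 = 592 exactly → divisible by 4
2368 ÷ 100 = 23 remainder 68 → not divisible by 100
Divisible by 4 but not by 100 → leap year


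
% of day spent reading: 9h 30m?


Time: 570 minutes
Day: 1440 minutes
Percentage = (570/1440) × 100 ≈ 39.6%

39.6%


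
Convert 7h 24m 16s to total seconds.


Hours: 7 × 3600 = 25200
Minutes: 24 × 60 = 1440
Seconds: 16
Total = 25200 + 1440 + 16 = 26656

26656 seconds


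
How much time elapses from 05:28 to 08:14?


2h 46m

End time in minutes: 8×60 + 14 = 494
Start time in minutes: 5×60 + 28 = 328
Difference = 494 - 328 = 166 minutes
= 2 hours 46 minutes


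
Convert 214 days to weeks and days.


30 weeks 4 days

Weeks: 214 ÷ 7 = 30 remainder 4


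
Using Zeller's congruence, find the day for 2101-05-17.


Zeller's congruence:
q=17, m=5, k=1, j=21
h = (17 + ⌊13×6/5⌋ + 1 + ⌊1/4⌋ + ⌊21/4⌋ - 2×21) mod 7
= (17 + 15 + 1 + 0 + 5 - 42) mod 7
= -4 mod 7 = 3
h=3 → Tuesday

Tuesday


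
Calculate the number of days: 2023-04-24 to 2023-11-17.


From April 24, 2023 to November 17, 2023
Rest of April 2023: 30 - 24 = 6
Full months: May 31, June 30, July 31, August 31, September 30, October 31
Days into November 2023: 17
Total = 6 + 31 + 30 + 31 + 31 + 30 + 31 + 17 = 207 days

207 days


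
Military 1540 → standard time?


3:40 PM

Hour: 15
15 - 12 = 3 → PM


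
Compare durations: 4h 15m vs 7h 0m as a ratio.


17:28 (0.61)

Duration 1: 255 minutes
Duration 2: 420 minutes
Ratio = 255:420
GCD = 15
Simplified = 17:28
As a decimal: 17/28 ≈ 0.61


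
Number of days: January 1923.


Month: January (month 1)
January has 31 days

31 days


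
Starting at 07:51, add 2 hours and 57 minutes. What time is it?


10:48

Start: 471 minutes from midnight
Add: 177 minutes
Total: 648 minutes
Hours: 648 ÷ 60 = 10 remainder 48


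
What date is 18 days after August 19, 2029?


September 6, 2029

Start: August 19, 2029
Add 18 days
August 19 → September 1: 31 - 19 + 1 = 13 days (18 - 13 = 5 left)
September 1 + 5 = September 6, 2029


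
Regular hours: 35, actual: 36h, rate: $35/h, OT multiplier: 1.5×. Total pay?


Regular: 35h × $35 = $1225.00
Overtime: 36 - 35 = 1h
OT pay: 1h × $35 × 1.5 = $52.50
Total = $1225.00 + $52.50 = $1277.50

$1277.50


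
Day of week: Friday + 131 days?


Wednesday

Start: Friday (index 4)
(4 + 131) mod 7
= 135 mod 7
= 2
Index 2 → Wednesday


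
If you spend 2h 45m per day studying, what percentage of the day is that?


11.5%

Time: 165 minutes
Day: 1440 minutes
Percentage = (165/1440) × 100 ≈ 11.5%


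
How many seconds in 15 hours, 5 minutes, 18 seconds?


Hours: 15 × 3600 = 54000
Minutes: 5 × 60 = 300
Seconds: 18
Total = 54000 + 300 + 18 = 54318

54318 seconds


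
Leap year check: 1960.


Yes

Rules: divisible by 4 AND (not by 100 OR by 400)
1960 ÷ 4 = 490 exactly → divisible by 4
1960 ÷ 100 = 19 remainder 60 → not divisible by 100
Divisible by 4 but not by 100 → leap year


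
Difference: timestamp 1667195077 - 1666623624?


Difference = 1667195077 - 1666623624 = 571453 seconds
In hours: 571453 / 3600 ≈ 158.7
In days: 571453 / 86400 ≈ 6.61

571453 seconds (158.7 hours / 6.61 days)


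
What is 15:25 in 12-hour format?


Hour: 15
15 - 12 = 3 → PM

3:25 PM


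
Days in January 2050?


31 days

Month: January (month 1)
January has 31 days


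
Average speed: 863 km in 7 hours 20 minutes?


Distance: 863 km
Time: 7h 20m = 440 min = 440/60 = 22/3 hours
Speed = 863 ÷ (22/3) = 863 × 3 / 22 = 2589/22 ≈ 117.7 km/h

117.7 km/h


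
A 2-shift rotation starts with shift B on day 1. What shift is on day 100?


Shifts: A, B
Start: B (index 1)
Day 100: (1 + 100 - 1) mod 2
= 100 mod 2
= 0
Index 0 → shift A

Shift A


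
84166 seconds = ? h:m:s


23h 22m 46s

Hours: 84166 ÷ 3600 = 23 remainder 1366
Minutes: 1366 ÷ 60 = 22 remainder 46
Seconds: 46


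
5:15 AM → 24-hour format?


05:15

Input: 5:15 AM
AM hour stays: 5


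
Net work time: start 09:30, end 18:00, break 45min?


Total time = (18×60+0) - (9×60+30)
= 1080 - 570 = 510 min
Minus break: 510 - 45 = 465 min
= 7h 45m

7h 45m (465 minutes)


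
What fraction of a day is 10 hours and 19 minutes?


0.4299 (42.99%)

Total minutes: 10×60 + 19 = 619
Day = 24×60 = 1440 minutes
Fraction = 619/1440 ≈ 0.4299
As a percentage: 619/1440 × 100 ≈ 42.99%


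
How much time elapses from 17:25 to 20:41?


3h 16m

End time in minutes: 20×60 + 41 = 1241
Start time in minutes: 17×60 + 25 = 1045
Difference = 1241 - 1045 = 196 minutes
= 3 hours 16 minutes


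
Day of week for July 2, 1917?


Monday

Zeller's congruence:
q=2, m=7, k=17, j=19
h = (2 + ⌊13×8/5⌋ + 17 + ⌊17/4⌋ + ⌊19/4⌋ - 2×19) mod 7
= (2 + 20 + 17 + 4 + 4 - 38) mod 7
= 9 mod 7 = 2
h=2 → Monday


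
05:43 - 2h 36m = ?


Start: 343 minutes from midnight
Subtract: 156 minutes
Remaining: 343 - 156 = 187
Hours: 3, Minutes: 7

03:07


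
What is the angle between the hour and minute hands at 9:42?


39.0°

Hour hand = 9×30 + 42×0.5 = 291.0°
Minute hand = 42×6 = 252°
Difference = |291.0 - 252| = 39.0°


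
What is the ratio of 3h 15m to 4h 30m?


13:18 (0.72)

Duration 1: 195 minutes
Duration 2: 270 minutes
Ratio = 195:270
GCD = 15
Simplified = 13:18
As a decimal: 13/18 ≈ 0.72


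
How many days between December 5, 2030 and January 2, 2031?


From December 5, 2030 to January 2, 2031
Rest of December 2030: 31 - 5 = 26
Days into January 2031: 2
Total = 26 + 2 = 28 days

28 days


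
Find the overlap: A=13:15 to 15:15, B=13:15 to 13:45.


Meeting A: 795-915 (in minutes from midnight)
Meeting B: 795-825
Overlap start = max(795, 795) = 795
Overlap end = min(915, 825) = 825
Overlap = max(0, 825 - 795) = 30 min

30 minutes


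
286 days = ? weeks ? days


Weeks: 286 ÷ 7 = 40 remainder 6

40 weeks 6 days


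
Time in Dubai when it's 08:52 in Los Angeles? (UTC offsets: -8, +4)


20:52

Time difference = UTC+4 - UTC-8 = +12 hours
New hour = (8 + 12) mod 24
= 20 mod 24 = 20
Minutes unchanged → 20:52


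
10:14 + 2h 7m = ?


Start: 614 minutes from midnight
Add: 127 minutes
Total: 741 minutes
Hours: 741 ÷ 60 = 12 remainder 21

12:21


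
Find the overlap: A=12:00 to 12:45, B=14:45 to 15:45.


Meeting A: 720-765 (in minutes from midnight)
Meeting B: 885-945
Overlap start = max(720, 885) = 885
Overlap end = min(765, 945) = 765
Overlap = max(0, 765 - 885) = 0 min

0 minutes


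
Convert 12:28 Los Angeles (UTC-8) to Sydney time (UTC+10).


Time difference = UTC+10 - UTC-8 = +18 hours
New hour = (12 + 18) mod 24
= 30 mod 24 = 6
Minutes unchanged → 06:28; 30 ≥ 24 → next day

06:28 (next day)


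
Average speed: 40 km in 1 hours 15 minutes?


Distance: 40 km
Time: 1h 15m = 75 min = 75/60 = 5/4 hours
Speed = 40 ÷ (5/4) = 40 × 4 / 5 = 160/5 = 32.0 km/h

32.0 km/h


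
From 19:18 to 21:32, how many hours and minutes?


2h 14m

End time in minutes: 21×60 + 32 = 1292
Start time in minutes: 19×60 + 18 = 1158
Difference = 1292 - 1158 = 134 minutes
= 2 hours 14 minutes


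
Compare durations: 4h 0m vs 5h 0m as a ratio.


Duration 1: 240 minutes
Duration 2: 300 minutes
Ratio = 240:300
GCD = 60
Simplified = 4:5
As a decimal: 4/5 = 0.80

4:5 (0.80)


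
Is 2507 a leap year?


No

Rules: divisible by 4 AND (not by 100 OR by 400)
2507 ÷ 4 = 626 remainder 3 → not divisible by 4
Not divisible by 4 → not a leap year


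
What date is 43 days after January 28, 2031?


March 12, 2031

Start: January 28, 2031
Add 43 days
January 28 → February 1: 31 - 28 + 1 = 4 days (43 - 4 = 39 left)
February 1 → March 1: 28 - 1 + 1 = 28 days (39 - 28 = 11 left)
March 1 + 11 = March 12, 2031


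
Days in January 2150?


31 days

Month: January (month 1)
January has 31 days


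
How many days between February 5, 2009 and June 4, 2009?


From February 5, 2009 to June 4, 2009
Rest of February 2009: 28 - 5 = 23
Full months: March 31, April 30, May 31
Days into June 2009: 4
Total = 23 + 31 + 30 + 31 + 4 = 119 days

119 days


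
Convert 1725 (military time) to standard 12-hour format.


Hour: 17
17 - 12 = 5 → PM

5:25 PM


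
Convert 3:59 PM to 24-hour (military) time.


Input: 3:59 PM
PM: 3 + 12 = 15

15:59


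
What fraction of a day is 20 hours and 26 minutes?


0.8514 (85.14%)

Total minutes: 20×60 + 26 = 1226
Day = 24×60 = 1440 minutes
Fraction = 1226/1440 ≈ 0.8514
As a percentage: 1226/1440 × 100 ≈ 85.14%


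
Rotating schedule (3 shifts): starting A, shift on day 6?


Shifts: A, B, C
Start: A (index 0)
Day 6: (0 + 6 - 1) mod 3
= 5 mod 3
= 2
Index 2 → shift C

Shift C


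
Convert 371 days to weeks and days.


53 weeks 0 days

Weeks: 371 ÷ 7 = 53 remainder 0


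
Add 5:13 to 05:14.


10:27

Start: 314 minutes from midnight
Add: 313 minutes
Total: 627 minutes
Hours: 627 ÷ 60 = 10 remainder 27


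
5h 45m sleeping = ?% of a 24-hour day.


Time: 345 minutes
Day: 1440 minutes
Percentage = (345/1440) × 100 ≈ 24.0%

24.0%


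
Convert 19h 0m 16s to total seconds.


68416 seconds

Hours: 19 × 3600 = 68400
Minutes: 0 × 60 = 0
Seconds: 16
Total = 68400 + 0 + 16 = 68416


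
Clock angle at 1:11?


30.5°

Hour hand = 1×30 + 11×0.5 = 35.5°
Minute hand = 11×6 = 66°
Difference = |35.5 - 66| = 30.5°


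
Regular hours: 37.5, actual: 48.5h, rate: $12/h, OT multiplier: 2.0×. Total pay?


Regular: 37.5h × $12 = $450.00
Overtime: 48.5 - 37.5 = 11.0h
OT pay: 11.0h × $12 × 2.0 = $264.00
Total = $450.00 + $264.00 = $714.00

$714.00


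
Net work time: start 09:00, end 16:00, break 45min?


Total time = (16×60+0) - (9×60+0)
= 960 - 540 = 420 min
Minus break: 420 - 45 = 375 min
= 6h 15m

6h 15m (375 minutes)


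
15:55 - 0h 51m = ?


15:04

Start: 955 minutes from midnight
Subtract: 51 minutes
Remaining: 955 - 51 = 904
Hours: 15, Minutes: 4


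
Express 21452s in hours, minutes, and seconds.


Hours: 21452 ÷ 3600 = 5 remainder 3452
Minutes: 3452 ÷ 60 = 57 remainder 32
Seconds: 32

5h 57m 32s


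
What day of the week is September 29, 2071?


Tuesday

Zeller's congruence:
q=29, m=9, k=71, j=20
h = (29 + ⌊13×10/5⌋ + 71 + ⌊71/4⌋ + ⌊20/4⌋ - 2×20) mod 7
= (29 + 26 + 71 + 17 + 5 - 40) mod 7
= 108 mod 7 = 3
h=3 → Tuesday


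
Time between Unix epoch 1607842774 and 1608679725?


836951 seconds (232.5 hours / 9.69 days)

Difference = 1608679725 - 1607842774 = 836951 seconds
In hours: 836951 / 3600 ≈ 232.5
In days: 836951 / 86400 ≈ 9.69


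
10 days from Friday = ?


Start: Friday (index 4)
(4 + 10) mod 7
= 14 mod 7
= 0
Index 0 → Monday

Monday


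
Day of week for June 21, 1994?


Tuesday

Zeller's congruence:
q=21, m=6, k=94, j=19
h = (21 + ⌊13×7/5⌋ + 94 + ⌊94/4⌋ + ⌊19/4⌋ - 2×19) mod 7
= (21 + 18 + 94 + 23 + 4 - 38) mod 7
= 122 mod 7 = 3
h=3 → Tuesday


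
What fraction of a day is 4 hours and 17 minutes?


Total minutes: 4×60 + 17 = 257
Day = 24×60 = 1440 minutes
Fraction = 257/1440 ≈ 0.1785
As a percentage: 257/1440 × 100 ≈ 17.85%

0.1785 (17.85%)


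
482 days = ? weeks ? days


Weeks: 482 ÷ 7 = 68 remainder 6

68 weeks 6 days


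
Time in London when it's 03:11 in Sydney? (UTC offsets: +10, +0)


17:11 (previous day)

Time difference = UTC+0 - UTC+10 = -10 hours
New hour = (3 -10) mod 24
= -7 mod 24 = 17
Minutes unchanged → 17:11; -7 < 0 → previous day


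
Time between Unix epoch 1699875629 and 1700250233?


Difference = 1700250233 - 1699875629 = 374604 seconds
In hours: 374604 / 3600 ≈ 104.1
In days: 374604 / 86400 ≈ 4.34

374604 seconds (104.1 hours / 4.34 days)


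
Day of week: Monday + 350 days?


Start: Monday (index 0)
(0 + 350) mod 7
= 350 mod 7
= 0
Index 0 → Monday

Monday


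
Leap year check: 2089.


No

Rules: divisible by 4 AND (not by 100 OR by 400)
2089 ÷ 4 = 522 remainder 1 → not divisible by 4
Not divisible by 4 → not a leap year


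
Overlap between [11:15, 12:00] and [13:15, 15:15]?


Meeting A: 675-720 (in minutes from midnight)
Meeting B: 795-915
Overlap start = max(675, 795) = 795
Overlap end = min(720, 915) = 720
Overlap = max(0, 720 - 795) = 0 min

0 minutes


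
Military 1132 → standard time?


Hour: 11
11 < 12 → AM

11:32 AM


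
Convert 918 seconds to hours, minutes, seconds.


0h 15m 18s

Hours: 918 ÷ 3600 = 0 remainder 918
Minutes: 918 ÷ 60 = 15 remainder 18
Seconds: 18


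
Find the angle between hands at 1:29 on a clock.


Hour hand = 1×30 + 29×0.5 = 44.5°
Minute hand = 29×6 = 174°
Difference = |44.5 - 174| = 129.5°

129.5°


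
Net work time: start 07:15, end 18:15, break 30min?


10h 30m (630 minutes)

Total time = (18×60+15) - (7×60+15)
= 1095 - 435 = 660 min
Minus break: 660 - 30 = 630 min
= 10h 30m


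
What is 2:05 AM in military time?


02:05

Input: 2:05 AM
AM hour stays: 2


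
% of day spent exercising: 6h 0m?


25.0%

Time: 360 minutes
Day: 1440 minutes
Percentage = (360/1440) × 100 = 25.0%


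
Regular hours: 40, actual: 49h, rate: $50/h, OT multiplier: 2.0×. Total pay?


$2900.00

Regular: 40h × $50 = $2000.00
Overtime: 49 - 40 = 9h
OT pay: 9h × $50 × 2.0 = $900.00
Total = $2000.00 + $900.00 = $2900.00


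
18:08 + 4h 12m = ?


Start: 1088 minutes from midnight
Add: 252 minutes
Total: 1340 minutes
Hours: 1340 ÷ 60 = 22 remainder 20

22:20


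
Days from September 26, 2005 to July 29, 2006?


From September 26, 2005 to July 29, 2006
Rest of September 2005: 30 - 26 = 4
Full months: October 31, November 30, December 31, January 31, February 2006 28, March 31, April 30, May 31, June 30
Days into July 2006: 29
Total = 4 + 31 + 30 + 31 + 31 + 28 + 31 + 30 + 31 + 30 + 29 = 306 days

306 days


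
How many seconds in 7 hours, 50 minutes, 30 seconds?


28230 seconds

Hours: 7 × 3600 = 25200
Minutes: 50 × 60 = 3000
Seconds: 30
Total = 25200 + 3000 + 30 = 28230


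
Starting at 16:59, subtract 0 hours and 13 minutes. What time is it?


Start: 1019 minutes from midnight
Subtract: 13 minutes
Remaining: 1019 - 13 = 1006
Hours: 16, Minutes: 46

16:46


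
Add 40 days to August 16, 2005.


September 25, 2005

Start: August 16, 2005
Add 40 days
August 16 → September 1: 31 - 16 + 1 = 16 days (40 - 16 = 24 left)
September 1 + 24 = September 25, 2005


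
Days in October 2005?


31 days

Month: October (month 10)
October has 31 days


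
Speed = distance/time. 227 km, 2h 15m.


100.9 km/h

Distance: 227 km
Time: 2h 15m = 135 min = 135/60 = 9/4 hours
Speed = 227 ÷ (9/4) = 227 × 4 / 9 = 908/9 ≈ 100.9 km/h


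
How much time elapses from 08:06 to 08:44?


0h 38m

End time in minutes: 8×60 + 44 = 524
Start time in minutes: 8×60 + 6 = 486
Difference = 524 - 486 = 38 minutes
= 0 hours 38 minutes


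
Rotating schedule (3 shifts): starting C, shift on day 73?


Shift C

Shifts: A, B, C
Start: C (index 2)
Day 73: (2 + 73 - 1) mod 3
= 74 mod 3
= 2
Index 2 → shift C


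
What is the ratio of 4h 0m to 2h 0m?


Duration 1: 240 minutes
Duration 2: 120 minutes
Ratio = 240:120
GCD = 120
Simplified = 2:1
As a decimal: 2/1 = 2.00

2:1 (2.00)


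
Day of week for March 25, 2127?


Zeller's congruence:
q=25, m=3, k=27, j=21
h = (25 + ⌊13×4/5⌋ + 27 + ⌊27/4⌋ + ⌊21/4⌋ - 2×21) mod 7
= (25 + 10 + 27 + 6 + 5 - 42) mod 7
= 31 mod 7 = 3
h=3 → Tuesday

Tuesday


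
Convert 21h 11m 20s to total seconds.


Hours: 21 × 3600 = 75600
Minutes: 11 × 60 = 660
Seconds: 20
Total = 75600 + 660 + 20 = 76280

76280 seconds


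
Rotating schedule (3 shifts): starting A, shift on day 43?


Shift A

Shifts: A, B, C
Start: A (index 0)
Day 43: (0 + 43 - 1) mod 3
= 42 mod 3
= 0
Index 0 → shift A


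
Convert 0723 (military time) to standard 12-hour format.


Hour: 7
7 < 12 → AM

7:23 AM


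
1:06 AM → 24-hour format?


Input: 1:06 AM
AM hour stays: 1

01:06


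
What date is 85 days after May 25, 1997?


August 18, 1997

Start: May 25, 1997
Add 85 days
May 25 → June 1: 31 - 25 + 1 = 7 days (85 - 7 = 78 left)
June 1 → July 1: 30 - 1 + 1 = 30 days (78 - 30 = 48 left)
July 1 → August 1: 31 - 1 + 1 = 31 days (48 - 31 = 17 left)
August 1 + 17 = August 18, 1997


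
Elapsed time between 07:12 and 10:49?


3h 37m

End time in minutes: 10×60 + 49 = 649
Start time in minutes: 7×60 + 12 = 432
Difference = 649 - 432 = 217 minutes
= 3 hours 37 minutes


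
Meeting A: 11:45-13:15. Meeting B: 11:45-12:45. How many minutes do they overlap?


Meeting A: 705-795 (in minutes from midnight)
Meeting B: 705-765
Overlap start = max(705, 705) = 705
Overlap end = min(795, 765) = 765
Overlap = max(0, 765 - 705) = 60 min

60 minutes


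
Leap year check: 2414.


No

Rules: divisible by 4 AND (not by 100 OR by 400)
2414 ÷ 4 = 603 remainder 2 → not divisible by 4
Not divisible by 4 → not a leap year


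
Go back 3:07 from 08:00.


04:53

Start: 480 minutes from midnight
Subtract: 187 minutes
Remaining: 480 - 187 = 293
Hours: 4, Minutes: 53


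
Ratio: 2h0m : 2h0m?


Duration 1: 120 minutes
Duration 2: 120 minutes
Ratio = 120:120
GCD = 120
Simplified = 1:1
As a decimal: 1/1 = 1.00

1:1 (1.00)
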